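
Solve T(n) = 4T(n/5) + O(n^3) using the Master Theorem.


a=4, b=5, c=3. log_5(4)=0.861 < c=3. Case 3: O(n^c) = O(n^3)
Complexity: O(n^3)


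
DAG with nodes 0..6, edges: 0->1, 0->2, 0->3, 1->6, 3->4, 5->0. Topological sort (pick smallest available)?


Kahn's algorithm, process smallest node first
Order: [5, 0, 1, 2, 3, 4, 6]


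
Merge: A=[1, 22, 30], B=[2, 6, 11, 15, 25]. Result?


Compare heads, take smaller each step.
Merged: [1, 2, 6, 11, 15, 22, 25, 30]


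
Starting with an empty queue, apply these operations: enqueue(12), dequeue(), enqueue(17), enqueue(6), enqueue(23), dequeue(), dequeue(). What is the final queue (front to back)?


enqueue(12) -> [12]
dequeue() returns 12 -> []
enqueue(17) -> [17]
enqueue(6) -> [17, 6]
enqueue(23) -> [17, 6, 23]
dequeue() returns 17 -> [6, 23]
dequeue() returns 6 -> [23]
Final queue (front to back): [23]


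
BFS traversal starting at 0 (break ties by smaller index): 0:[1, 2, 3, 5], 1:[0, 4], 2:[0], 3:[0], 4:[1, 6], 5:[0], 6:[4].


BFS queue: start with [0]
Visit order: [0, 1, 2, 3, 5, 4, 6]


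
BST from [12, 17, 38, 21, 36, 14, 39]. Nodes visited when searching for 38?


BST root = 12
Search for 38: compare at each node
Path: [12, 17, 38]


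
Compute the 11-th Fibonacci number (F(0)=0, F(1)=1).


F(n)=F(n-1)+F(n-2)
...F(9)=34, F(10)=55, F(11)=89


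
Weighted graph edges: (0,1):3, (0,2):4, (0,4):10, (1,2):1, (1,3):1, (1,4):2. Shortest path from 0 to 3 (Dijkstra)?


Dijkstra from 0:
Distances: {0: 0, 1: 3, 2: 4, 3: 4, 4: 5}
Shortest distance to 3 = 4, path = [0, 1, 3]


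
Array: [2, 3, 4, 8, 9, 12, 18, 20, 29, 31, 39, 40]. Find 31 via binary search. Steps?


Search for 31:
[0,11] mid=5 arr[5]=12
[6,11] mid=8 arr[8]=29
[9,11] mid=10 arr[10]=39
[9,9] mid=9 arr[9]=31
Total: 4 comparisons


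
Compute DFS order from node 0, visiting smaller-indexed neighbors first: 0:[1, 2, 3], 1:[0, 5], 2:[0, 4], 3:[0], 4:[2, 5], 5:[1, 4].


DFS stack-based: start with [0]
Visit order: [0, 1, 5, 4, 2, 3]


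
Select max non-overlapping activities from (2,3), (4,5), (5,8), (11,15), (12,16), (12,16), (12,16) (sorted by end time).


Greedy: pick earliest-ending, then skip overlaps.
Selected (4 activities): [(2, 3), (4, 5), (5, 8), (11, 15)]


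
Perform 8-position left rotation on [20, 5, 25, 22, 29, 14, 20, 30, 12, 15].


Left rotate by 8: [12, 15, 20, 5, 25, 22, 29, 14, 20, 30]


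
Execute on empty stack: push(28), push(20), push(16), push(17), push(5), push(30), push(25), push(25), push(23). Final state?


push(28) -> [28]
push(20) -> [28, 20]
push(16) -> [28, 20, 16]
push(17) -> [28, 20, 16, 17]
push(5) -> [28, 20, 16, 17, 5]
push(30) -> [28, 20, 16, 17, 5, 30]
push(25) -> [28, 20, 16, 17, 5, 30, 25]
push(25) -> [28, 20, 16, 17, 5, 30, 25, 25]
push(23) -> [28, 20, 16, 17, 5, 30, 25, 25, 23]
Final stack (bottom to top): [28, 20, 16, 17, 5, 30, 25, 25, 23]


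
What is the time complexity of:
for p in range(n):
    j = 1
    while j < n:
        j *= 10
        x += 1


Per nesting level: O(n) * O(log n) = O(n log n)
Complexity: O(n log n)


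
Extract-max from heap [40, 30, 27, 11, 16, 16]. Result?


Max = 40
Replace root with last, heapify down
Resulting heap: [30, 16, 27, 11, 16]


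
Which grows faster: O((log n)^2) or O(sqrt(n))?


polylogarithmic grows slower than sublinear
O((log n)^2) is asymptotically smaller; O(sqrt(n)) grows faster


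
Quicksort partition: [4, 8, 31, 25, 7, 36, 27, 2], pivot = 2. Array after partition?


Elements <= 2 go left of pivot.
Result: [2, 8, 31, 25, 7, 36, 27, 4], pivot at index 0


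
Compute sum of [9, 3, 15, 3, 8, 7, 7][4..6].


Prefix sums: [0, 9, 12, 27, 30, 38, 45, 52]
Sum[4..6] = prefix[7] - prefix[4] = 52 - 30 = 22


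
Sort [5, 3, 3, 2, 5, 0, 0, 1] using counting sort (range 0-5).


Count array: [2, 1, 1, 2, 0, 2]
Reconstruct: [0, 0, 1, 2, 3, 3, 5, 5]


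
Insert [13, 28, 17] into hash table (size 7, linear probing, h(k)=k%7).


Insertions: 13->slot 6; 28->slot 0; 17->slot 3
Table: [28, None, None, 17, None, None, 13]


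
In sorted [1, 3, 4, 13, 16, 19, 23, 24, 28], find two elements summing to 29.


Two pointers: lo=0, hi=8
Found pair: (1, 28) summing to 29


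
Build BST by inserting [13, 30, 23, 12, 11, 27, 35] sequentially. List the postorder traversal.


Root = 13; build tree by BST insertion.
Postorder traversal: [11, 12, 27, 23, 35, 30, 13]


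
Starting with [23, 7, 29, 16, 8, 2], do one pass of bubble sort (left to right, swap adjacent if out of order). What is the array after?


After one pass: [7, 23, 16, 8, 2, 29]


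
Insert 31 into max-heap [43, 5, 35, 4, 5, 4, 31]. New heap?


Append 31: [43, 5, 35, 4, 5, 4, 31, 31]
Bubble up: swap idx 7(31) with idx 3(4); swap idx 3(31) with idx 1(5)
Result: [43, 31, 35, 5, 5, 4, 31, 4]


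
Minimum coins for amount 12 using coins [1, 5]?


dp[0]=0; dp[i]=1+min(dp[i-c] for c in coins)
...dp[7]=3, dp[8]=4, dp[9]=5, dp[10]=2, dp[11]=3, dp[12]=4
Minimum coins for 12 = 4


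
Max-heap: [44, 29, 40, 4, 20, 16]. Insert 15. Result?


Append 15: [44, 29, 40, 4, 20, 16, 15]
Bubble up: no swaps needed
Result: [44, 29, 40, 4, 20, 16, 15]


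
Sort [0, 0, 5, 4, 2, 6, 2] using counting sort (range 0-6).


Count array: [2, 0, 2, 0, 1, 1, 1]
Reconstruct: [0, 0, 2, 2, 4, 5, 6]


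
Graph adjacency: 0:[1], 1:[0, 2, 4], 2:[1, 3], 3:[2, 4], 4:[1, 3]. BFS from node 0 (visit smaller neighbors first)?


BFS queue: start with [0]
Visit order: [0, 1, 2, 4, 3]


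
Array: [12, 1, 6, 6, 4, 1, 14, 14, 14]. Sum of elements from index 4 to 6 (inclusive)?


Prefix sums: [0, 12, 13, 19, 25, 29, 30, 44, 58, 72]
Sum[4..6] = prefix[7] - prefix[4] = 44 - 25 = 19


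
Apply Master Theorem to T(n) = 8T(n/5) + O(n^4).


a=8, b=5, c=4. log_5(8)=1.292 < c=4. Case 3: O(n^c) = O(n^4)
Complexity: O(n^4)


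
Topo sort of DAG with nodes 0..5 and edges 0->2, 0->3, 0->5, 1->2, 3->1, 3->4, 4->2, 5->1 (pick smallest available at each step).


Kahn's algorithm, process smallest node first
Order: [0, 3, 4, 5, 1, 2]


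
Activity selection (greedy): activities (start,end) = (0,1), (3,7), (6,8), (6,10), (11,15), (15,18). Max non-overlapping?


Greedy: pick earliest-ending, then skip overlaps.
Selected (4 activities): [(0, 1), (3, 7), (11, 15), (15, 18)]


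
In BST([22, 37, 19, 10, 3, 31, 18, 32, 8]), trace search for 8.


BST root = 22
Search for 8: compare at each node
Path: [22, 19, 10, 3, 8]


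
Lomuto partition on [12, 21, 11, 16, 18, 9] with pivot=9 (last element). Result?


Elements <= 9 go left of pivot.
Result: [9, 21, 11, 16, 18, 12], pivot at index 0


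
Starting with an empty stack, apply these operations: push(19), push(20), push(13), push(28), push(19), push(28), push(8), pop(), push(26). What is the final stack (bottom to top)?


push(19) -> [19]
push(20) -> [19, 20]
push(13) -> [19, 20, 13]
push(28) -> [19, 20, 13, 28]
push(19) -> [19, 20, 13, 28, 19]
push(28) -> [19, 20, 13, 28, 19, 28]
push(8) -> [19, 20, 13, 28, 19, 28, 8]
pop() returns 8 -> [19, 20, 13, 28, 19, 28]
push(26) -> [19, 20, 13, 28, 19, 28, 26]
Final stack (bottom to top): [19, 20, 13, 28, 19, 28, 26]


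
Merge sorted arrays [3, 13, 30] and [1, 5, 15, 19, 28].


Compare heads, take smaller each step.
Merged: [1, 3, 5, 13, 15, 19, 28, 30]


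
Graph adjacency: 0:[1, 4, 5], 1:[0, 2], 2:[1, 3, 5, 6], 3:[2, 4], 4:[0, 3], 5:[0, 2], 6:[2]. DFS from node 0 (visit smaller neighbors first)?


DFS stack-based: start with [0]
Visit order: [0, 1, 2, 3, 4, 5, 6]


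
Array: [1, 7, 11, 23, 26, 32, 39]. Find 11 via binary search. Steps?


Search for 11:
[0,6] mid=3 arr[3]=23
[0,2] mid=1 arr[1]=7
[2,2] mid=2 arr[2]=11
Total: 3 comparisons


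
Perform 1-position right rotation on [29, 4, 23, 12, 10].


Right rotate by 1: [10, 29, 4, 23, 12]


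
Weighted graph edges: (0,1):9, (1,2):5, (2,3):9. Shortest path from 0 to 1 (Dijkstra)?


Dijkstra from 0:
Distances: {0: 0, 1: 9, 2: 14, 3: 23}
Shortest distance to 1 = 9, path = [0, 1]


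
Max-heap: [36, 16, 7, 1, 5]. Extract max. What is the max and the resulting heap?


Max = 36
Replace root with last, heapify down
Resulting heap: [16, 5, 7, 1]


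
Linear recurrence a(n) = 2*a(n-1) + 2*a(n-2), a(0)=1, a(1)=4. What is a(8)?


Build bottom-up:
...a(6)=568, a(7)=1552, a(8)=2*1552+2*568=4240


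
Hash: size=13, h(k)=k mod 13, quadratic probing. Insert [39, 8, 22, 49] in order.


Insertions: 39->slot 0; 8->slot 8; 22->slot 9; 49->slot 10
Table: [39, None, None, None, None, None, None, None, 8, 22, 49, None, None]


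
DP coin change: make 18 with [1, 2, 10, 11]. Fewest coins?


dp[0]=0; dp[i]=1+min(dp[i-c] for c in coins)
...dp[13]=2, dp[14]=3, dp[15]=3, dp[16]=4, dp[17]=4, dp[18]=5
Minimum coins for 18 = 5


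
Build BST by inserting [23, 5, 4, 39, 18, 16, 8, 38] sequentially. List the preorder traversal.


Root = 23; build tree by BST insertion.
Preorder traversal: [23, 5, 4, 18, 16, 8, 39, 38]


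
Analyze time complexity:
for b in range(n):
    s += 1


Per nesting level: O(n) = O(n)
Complexity: O(n)


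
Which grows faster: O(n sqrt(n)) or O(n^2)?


n^1.5 grows slower than quadratic
O(n sqrt(n)) is asymptotically smaller; O(n^2) grows faster


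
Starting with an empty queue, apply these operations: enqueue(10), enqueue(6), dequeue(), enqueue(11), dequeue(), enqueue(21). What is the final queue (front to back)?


enqueue(10) -> [10]
enqueue(6) -> [10, 6]
dequeue() returns 10 -> [6]
enqueue(11) -> [6, 11]
dequeue() returns 6 -> [11]
enqueue(21) -> [11, 21]
Final queue (front to back): [11, 21]


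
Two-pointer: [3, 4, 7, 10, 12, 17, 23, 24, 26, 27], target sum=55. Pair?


Two pointers: lo=0, hi=9
No pair sums to 55


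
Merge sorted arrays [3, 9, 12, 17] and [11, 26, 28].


Compare heads, take smaller each step.
Merged: [3, 9, 11, 12, 17, 26, 28]


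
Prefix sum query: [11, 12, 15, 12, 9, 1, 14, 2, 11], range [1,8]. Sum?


Prefix sums: [0, 11, 23, 38, 50, 59, 60, 74, 76, 87]
Sum[1..8] = prefix[9] - prefix[1] = 87 - 11 = 76


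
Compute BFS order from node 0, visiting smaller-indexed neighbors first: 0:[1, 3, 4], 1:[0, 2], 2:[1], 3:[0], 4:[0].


BFS queue: start with [0]
Visit order: [0, 1, 3, 4, 2]


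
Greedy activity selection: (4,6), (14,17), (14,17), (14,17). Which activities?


Greedy: pick earliest-ending, then skip overlaps.
Selected (2 activities): [(4, 6), (14, 17)]


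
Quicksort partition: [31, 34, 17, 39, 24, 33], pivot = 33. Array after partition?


Elements <= 33 go left of pivot.
Result: [31, 17, 24, 33, 34, 39], pivot at index 3


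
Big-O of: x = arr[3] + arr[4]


Analysis: constant-time operation, no loop
Complexity: O(1)


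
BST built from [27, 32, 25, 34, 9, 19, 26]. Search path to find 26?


BST root = 27
Search for 26: compare at each node
Path: [27, 25, 26]


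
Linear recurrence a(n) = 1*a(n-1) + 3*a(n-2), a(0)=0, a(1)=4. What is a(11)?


Build bottom-up:
...a(9)=2032, a(10)=4636, a(11)=1*4636+3*2032=10732


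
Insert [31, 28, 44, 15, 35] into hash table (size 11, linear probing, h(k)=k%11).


Insertions: 31->slot 9; 28->slot 6; 44->slot 0; 15->slot 4; 35->slot 2
Table: [44, None, 35, None, 15, None, 28, None, None, 31, None]


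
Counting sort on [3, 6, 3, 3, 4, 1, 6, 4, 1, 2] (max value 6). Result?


Count array: [0, 2, 1, 3, 2, 0, 2]
Reconstruct: [1, 1, 2, 3, 3, 3, 4, 4, 6, 6]


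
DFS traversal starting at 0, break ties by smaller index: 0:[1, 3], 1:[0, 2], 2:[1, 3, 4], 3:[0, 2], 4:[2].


DFS stack-based: start with [0]
Visit order: [0, 1, 2, 3, 4]


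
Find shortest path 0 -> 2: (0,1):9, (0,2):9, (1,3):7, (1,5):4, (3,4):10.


Dijkstra from 0:
Distances: {0: 0, 1: 9, 2: 9, 3: 16, 4: 26, 5: 13}
Shortest distance to 2 = 9, path = [0, 2]


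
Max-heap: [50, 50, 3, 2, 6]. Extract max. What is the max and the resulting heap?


Max = 50
Replace root with last, heapify down
Resulting heap: [50, 6, 3, 2]


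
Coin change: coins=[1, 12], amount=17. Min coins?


dp[0]=0; dp[i]=1+min(dp[i-c] for c in coins)
...dp[12]=1, dp[13]=2, dp[14]=3, dp[15]=4, dp[16]=5, dp[17]=6
Minimum coins for 17 = 6


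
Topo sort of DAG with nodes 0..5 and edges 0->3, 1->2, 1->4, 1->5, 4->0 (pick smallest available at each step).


Kahn's algorithm, process smallest node first
Order: [1, 2, 4, 0, 3, 5]


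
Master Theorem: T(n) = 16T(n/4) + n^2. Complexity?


a=16, b=4, c=2. log_4(16)=2 = c=2. Case 2: O(n^c log n) = O(n^2 log n)
Complexity: O(n^2 log n)


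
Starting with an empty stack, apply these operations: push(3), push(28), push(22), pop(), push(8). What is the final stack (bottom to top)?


push(3) -> [3]
push(28) -> [3, 28]
push(22) -> [3, 28, 22]
pop() returns 22 -> [3, 28]
push(8) -> [3, 28, 8]
Final stack (bottom to top): [3, 28, 8]


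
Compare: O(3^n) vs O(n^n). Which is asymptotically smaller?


exponential (base 3) grows slower than n^n
O(3^n) is asymptotically smaller; O(n^n) grows faster


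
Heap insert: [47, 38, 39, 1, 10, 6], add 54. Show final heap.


Append 54: [47, 38, 39, 1, 10, 6, 54]
Bubble up: swap idx 6(54) with idx 2(39); swap idx 2(54) with idx 0(47)
Result: [54, 38, 47, 1, 10, 6, 39]


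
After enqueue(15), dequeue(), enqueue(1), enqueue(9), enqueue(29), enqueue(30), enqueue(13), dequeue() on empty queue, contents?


enqueue(15) -> [15]
dequeue() returns 15 -> []
enqueue(1) -> [1]
enqueue(9) -> [1, 9]
enqueue(29) -> [1, 9, 29]
enqueue(30) -> [1, 9, 29, 30]
enqueue(13) -> [1, 9, 29, 30, 13]
dequeue() returns 1 -> [9, 29, 30, 13]
Final queue (front to back): [9, 29, 30, 13]


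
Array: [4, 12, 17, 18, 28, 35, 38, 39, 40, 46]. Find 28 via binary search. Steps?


Search for 28:
[0,9] mid=4 arr[4]=28
Total: 1 comparisons


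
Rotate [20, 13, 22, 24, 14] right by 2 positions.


Right rotate by 2: [24, 14, 20, 13, 22]


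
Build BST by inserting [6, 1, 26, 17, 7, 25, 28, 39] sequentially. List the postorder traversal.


Root = 6; build tree by BST insertion.
Postorder traversal: [1, 7, 25, 17, 39, 28, 26, 6]


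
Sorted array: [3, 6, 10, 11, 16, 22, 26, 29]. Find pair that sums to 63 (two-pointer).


Two pointers: lo=0, hi=7
No pair sums to 63


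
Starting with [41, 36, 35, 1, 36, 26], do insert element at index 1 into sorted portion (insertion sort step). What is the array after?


After one pass: [36, 41, 35, 1, 36, 26]


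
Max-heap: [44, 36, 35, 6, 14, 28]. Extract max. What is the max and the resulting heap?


Max = 44
Replace root with last, heapify down
Resulting heap: [36, 28, 35, 6, 14]


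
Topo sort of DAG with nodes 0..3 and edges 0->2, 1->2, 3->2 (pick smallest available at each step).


Kahn's algorithm, process smallest node first
Order: [0, 1, 3, 2]


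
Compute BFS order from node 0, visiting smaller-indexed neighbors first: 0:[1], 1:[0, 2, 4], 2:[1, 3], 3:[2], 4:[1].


BFS queue: start with [0]
Visit order: [0, 1, 2, 4, 3]


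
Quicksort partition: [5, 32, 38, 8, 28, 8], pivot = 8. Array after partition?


Elements <= 8 go left of pivot.
Result: [5, 8, 8, 32, 28, 38], pivot at index 2


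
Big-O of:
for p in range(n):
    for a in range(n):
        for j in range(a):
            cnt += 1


Per nesting level: O(n) * O(n) * O(n) [triangular over a] = O(n^3)
Complexity: O(n^3)


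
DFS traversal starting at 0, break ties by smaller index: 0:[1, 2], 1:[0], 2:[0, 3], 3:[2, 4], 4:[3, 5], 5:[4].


DFS stack-based: start with [0]
Visit order: [0, 1, 2, 3, 4, 5]


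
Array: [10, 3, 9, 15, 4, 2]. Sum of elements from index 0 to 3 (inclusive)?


Prefix sums: [0, 10, 13, 22, 37, 41, 43]
Sum[0..3] = prefix[4] - prefix[0] = 37 - 0 = 37


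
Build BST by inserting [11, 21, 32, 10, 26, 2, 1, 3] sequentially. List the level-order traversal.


Root = 11; build tree by BST insertion.
Level-Order traversal: [11, 10, 21, 2, 32, 1, 3, 26]


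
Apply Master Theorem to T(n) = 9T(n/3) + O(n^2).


a=9, b=3, c=2. log_3(9)=2 = c=2. Case 2: O(n^c log n) = O(n^2 log n)
Complexity: O(n^2 log n)


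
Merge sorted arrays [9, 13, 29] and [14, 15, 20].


Compare heads, take smaller each step.
Merged: [9, 13, 14, 15, 20, 29]


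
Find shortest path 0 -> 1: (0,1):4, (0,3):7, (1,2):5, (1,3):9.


Dijkstra from 0:
Distances: {0: 0, 1: 4, 2: 9, 3: 7}
Shortest distance to 1 = 4, path = [0, 1]


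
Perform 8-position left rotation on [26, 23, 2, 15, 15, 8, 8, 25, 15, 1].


Left rotate by 8: [15, 1, 26, 23, 2, 15, 15, 8, 8, 25]


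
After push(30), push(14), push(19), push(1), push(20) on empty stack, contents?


push(30) -> [30]
push(14) -> [30, 14]
push(19) -> [30, 14, 19]
push(1) -> [30, 14, 19, 1]
push(20) -> [30, 14, 19, 1, 20]
Final stack (bottom to top): [30, 14, 19, 1, 20]


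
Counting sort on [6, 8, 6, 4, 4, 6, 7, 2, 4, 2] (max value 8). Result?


Count array: [0, 0, 2, 0, 3, 0, 3, 1, 1]
Reconstruct: [2, 2, 4, 4, 4, 6, 6, 6, 7, 8]


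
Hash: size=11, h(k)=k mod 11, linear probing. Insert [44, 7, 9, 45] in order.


Insertions: 44->slot 0; 7->slot 7; 9->slot 9; 45->slot 1
Table: [44, 45, None, None, None, None, None, 7, None, 9, None]


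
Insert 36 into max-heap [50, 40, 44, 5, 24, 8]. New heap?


Append 36: [50, 40, 44, 5, 24, 8, 36]
Bubble up: no swaps needed
Result: [50, 40, 44, 5, 24, 8, 36]


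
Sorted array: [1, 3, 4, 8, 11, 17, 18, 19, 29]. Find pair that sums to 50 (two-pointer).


Two pointers: lo=0, hi=8
No pair sums to 50


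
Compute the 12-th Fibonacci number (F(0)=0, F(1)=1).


F(n)=F(n-1)+F(n-2)
...F(10)=55, F(11)=89, F(12)=144


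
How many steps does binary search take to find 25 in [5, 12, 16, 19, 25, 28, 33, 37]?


Search for 25:
[0,7] mid=3 arr[3]=19
[4,7] mid=5 arr[5]=28
[4,4] mid=4 arr[4]=25
Total: 3 comparisons


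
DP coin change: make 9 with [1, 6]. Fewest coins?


dp[0]=0; dp[i]=1+min(dp[i-c] for c in coins)
...dp[4]=4, dp[5]=5, dp[6]=1, dp[7]=2, dp[8]=3, dp[9]=4
Minimum coins for 9 = 4


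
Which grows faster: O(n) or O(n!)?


linear grows slower than factorial
O(n) is asymptotically smaller; O(n!) grows faster


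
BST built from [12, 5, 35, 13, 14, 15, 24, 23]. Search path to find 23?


BST root = 12
Search for 23: compare at each node
Path: [12, 35, 13, 14, 15, 24, 23]


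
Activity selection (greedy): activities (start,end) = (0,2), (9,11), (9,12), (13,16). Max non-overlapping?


Greedy: pick earliest-ending, then skip overlaps.
Selected (3 activities): [(0, 2), (9, 11), (13, 16)]


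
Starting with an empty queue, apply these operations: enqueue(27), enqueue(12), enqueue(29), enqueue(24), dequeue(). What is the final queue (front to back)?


enqueue(27) -> [27]
enqueue(12) -> [27, 12]
enqueue(29) -> [27, 12, 29]
enqueue(24) -> [27, 12, 29, 24]
dequeue() returns 27 -> [12, 29, 24]
Final queue (front to back): [12, 29, 24]


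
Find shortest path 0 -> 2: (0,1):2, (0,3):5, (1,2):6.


Dijkstra from 0:
Distances: {0: 0, 1: 2, 2: 8, 3: 5}
Shortest distance to 2 = 8, path = [0, 1, 2]


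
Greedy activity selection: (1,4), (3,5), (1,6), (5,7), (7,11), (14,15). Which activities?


Greedy: pick earliest-ending, then skip overlaps.
Selected (4 activities): [(1, 4), (5, 7), (7, 11), (14, 15)]


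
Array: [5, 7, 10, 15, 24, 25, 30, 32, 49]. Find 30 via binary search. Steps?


Search for 30:
[0,8] mid=4 arr[4]=24
[5,8] mid=6 arr[6]=30
Total: 2 comparisons


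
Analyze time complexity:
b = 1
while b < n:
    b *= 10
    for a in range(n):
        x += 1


Per nesting level: O(log n) * O(n) = O(n log n)
Complexity: O(n log n)


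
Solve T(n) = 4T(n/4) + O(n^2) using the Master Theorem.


a=4, b=4, c=2. log_4(4)=1 < c=2. Case 3: O(n^c) = O(n^2)
Complexity: O(n^2)


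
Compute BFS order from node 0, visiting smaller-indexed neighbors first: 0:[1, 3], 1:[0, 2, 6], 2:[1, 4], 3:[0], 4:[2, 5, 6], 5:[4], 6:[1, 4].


BFS queue: start with [0]
Visit order: [0, 1, 3, 2, 6, 4, 5]


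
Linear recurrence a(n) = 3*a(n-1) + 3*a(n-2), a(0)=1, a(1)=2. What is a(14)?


Build bottom-up:
...a(12)=5372001, a(13)=20366802, a(14)=3*20366802+3*5372001=77216409


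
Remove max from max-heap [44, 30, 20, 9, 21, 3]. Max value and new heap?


Max = 44
Replace root with last, heapify down
Resulting heap: [30, 21, 20, 9, 3]


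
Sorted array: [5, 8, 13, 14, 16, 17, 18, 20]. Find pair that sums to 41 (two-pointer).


Two pointers: lo=0, hi=7
No pair sums to 41


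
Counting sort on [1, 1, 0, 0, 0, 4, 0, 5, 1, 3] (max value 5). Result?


Count array: [4, 3, 0, 1, 1, 1]
Reconstruct: [0, 0, 0, 0, 1, 1, 1, 3, 4, 5]


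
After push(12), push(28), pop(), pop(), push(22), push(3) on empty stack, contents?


push(12) -> [12]
push(28) -> [12, 28]
pop() returns 28 -> [12]
pop() returns 12 -> []
push(22) -> [22]
push(3) -> [22, 3]
Final stack (bottom to top): [22, 3]


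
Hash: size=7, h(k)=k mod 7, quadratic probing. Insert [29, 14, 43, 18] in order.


Insertions: 29->slot 1; 14->slot 0; 43->slot 2; 18->slot 4
Table: [14, 29, 43, None, 18, None, None]


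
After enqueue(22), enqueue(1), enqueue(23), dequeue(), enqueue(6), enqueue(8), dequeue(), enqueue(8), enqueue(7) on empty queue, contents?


enqueue(22) -> [22]
enqueue(1) -> [22, 1]
enqueue(23) -> [22, 1, 23]
dequeue() returns 22 -> [1, 23]
enqueue(6) -> [1, 23, 6]
enqueue(8) -> [1, 23, 6, 8]
dequeue() returns 1 -> [23, 6, 8]
enqueue(8) -> [23, 6, 8, 8]
enqueue(7) -> [23, 6, 8, 8, 7]
Final queue (front to back): [23, 6, 8, 8, 7]


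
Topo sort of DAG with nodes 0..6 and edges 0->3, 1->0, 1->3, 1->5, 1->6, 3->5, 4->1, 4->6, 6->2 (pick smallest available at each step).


Kahn's algorithm, process smallest node first
Order: [4, 1, 0, 3, 5, 6, 2]


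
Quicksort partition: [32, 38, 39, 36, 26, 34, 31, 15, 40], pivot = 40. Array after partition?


Elements <= 40 go left of pivot.
Result: [32, 38, 39, 36, 26, 34, 31, 15, 40], pivot at index 8


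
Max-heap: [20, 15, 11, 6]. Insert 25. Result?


Append 25: [20, 15, 11, 6, 25]
Bubble up: swap idx 4(25) with idx 1(15); swap idx 1(25) with idx 0(20)
Result: [25, 20, 11, 6, 15]


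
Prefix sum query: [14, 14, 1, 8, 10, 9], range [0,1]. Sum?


Prefix sums: [0, 14, 28, 29, 37, 47, 56]
Sum[0..1] = prefix[2] - prefix[0] = 28 - 0 = 28


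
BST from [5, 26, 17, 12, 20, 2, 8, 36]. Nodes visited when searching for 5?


BST root = 5
Search for 5: compare at each node
Path: [5]


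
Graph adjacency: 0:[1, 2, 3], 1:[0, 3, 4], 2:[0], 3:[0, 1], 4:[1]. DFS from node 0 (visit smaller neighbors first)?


DFS stack-based: start with [0]
Visit order: [0, 1, 3, 4, 2]


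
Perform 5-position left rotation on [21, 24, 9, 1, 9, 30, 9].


Left rotate by 5: [30, 9, 21, 24, 9, 1, 9]


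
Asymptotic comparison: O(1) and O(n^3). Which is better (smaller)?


constant grows slower than cubic
O(1) is asymptotically smaller; O(n^3) grows faster


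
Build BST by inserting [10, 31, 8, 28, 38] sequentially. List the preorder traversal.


Root = 10; build tree by BST insertion.
Preorder traversal: [10, 8, 31, 28, 38]


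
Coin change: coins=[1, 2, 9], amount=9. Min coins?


dp[0]=0; dp[i]=1+min(dp[i-c] for c in coins)
...dp[4]=2, dp[5]=3, dp[6]=3, dp[7]=4, dp[8]=4, dp[9]=1
Minimum coins for 9 = 1


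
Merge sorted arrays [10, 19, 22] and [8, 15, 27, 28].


Compare heads, take smaller each step.
Merged: [8, 10, 15, 19, 22, 27, 28]


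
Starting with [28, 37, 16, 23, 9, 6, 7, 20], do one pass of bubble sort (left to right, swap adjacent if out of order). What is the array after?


After one pass: [28, 16, 23, 9, 6, 7, 20, 37]


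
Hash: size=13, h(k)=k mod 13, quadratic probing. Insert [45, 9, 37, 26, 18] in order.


Insertions: 45->slot 6; 9->slot 9; 37->slot 11; 26->slot 0; 18->slot 5
Table: [26, None, None, None, None, 18, 45, None, None, 9, None, 37, None]


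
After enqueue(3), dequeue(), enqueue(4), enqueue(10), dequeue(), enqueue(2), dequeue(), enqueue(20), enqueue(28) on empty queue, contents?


enqueue(3) -> [3]
dequeue() returns 3 -> []
enqueue(4) -> [4]
enqueue(10) -> [4, 10]
dequeue() returns 4 -> [10]
enqueue(2) -> [10, 2]
dequeue() returns 10 -> [2]
enqueue(20) -> [2, 20]
enqueue(28) -> [2, 20, 28]
Final queue (front to back): [2, 20, 28]


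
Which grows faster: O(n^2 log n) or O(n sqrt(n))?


n^1.5 grows slower than n^2 log n
O(n sqrt(n)) is asymptotically smaller; O(n^2 log n) grows faster


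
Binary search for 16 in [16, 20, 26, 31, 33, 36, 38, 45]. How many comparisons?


Search for 16:
[0,7] mid=3 arr[3]=31
[0,2] mid=1 arr[1]=20
[0,0] mid=0 arr[0]=16
Total: 3 comparisons


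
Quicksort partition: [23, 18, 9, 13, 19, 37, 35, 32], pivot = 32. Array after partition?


Elements <= 32 go left of pivot.
Result: [23, 18, 9, 13, 19, 32, 35, 37], pivot at index 5


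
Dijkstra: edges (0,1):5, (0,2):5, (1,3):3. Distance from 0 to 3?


Dijkstra from 0:
Distances: {0: 0, 1: 5, 2: 5, 3: 8}
Shortest distance to 3 = 8, path = [0, 1, 3]


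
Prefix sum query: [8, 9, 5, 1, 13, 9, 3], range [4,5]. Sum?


Prefix sums: [0, 8, 17, 22, 23, 36, 45, 48]
Sum[4..5] = prefix[6] - prefix[4] = 45 - 23 = 22


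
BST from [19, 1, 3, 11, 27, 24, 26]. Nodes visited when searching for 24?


BST root = 19
Search for 24: compare at each node
Path: [19, 27, 24]


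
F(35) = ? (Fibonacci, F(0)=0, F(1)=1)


F(n)=F(n-1)+F(n-2)
...F(33)=3524578, F(34)=5702887, F(35)=9227465


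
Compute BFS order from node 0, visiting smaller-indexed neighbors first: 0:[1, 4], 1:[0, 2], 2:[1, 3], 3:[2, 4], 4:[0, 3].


BFS queue: start with [0]
Visit order: [0, 1, 4, 2, 3]


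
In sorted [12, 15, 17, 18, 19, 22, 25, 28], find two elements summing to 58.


Two pointers: lo=0, hi=7
No pair sums to 58


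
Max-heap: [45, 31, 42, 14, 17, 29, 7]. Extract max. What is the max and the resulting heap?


Max = 45
Replace root with last, heapify down
Resulting heap: [42, 31, 29, 14, 17, 7]


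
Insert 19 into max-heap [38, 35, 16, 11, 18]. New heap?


Append 19: [38, 35, 16, 11, 18, 19]
Bubble up: swap idx 5(19) with idx 2(16)
Result: [38, 35, 19, 11, 18, 16]


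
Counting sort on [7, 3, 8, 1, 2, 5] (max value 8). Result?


Count array: [0, 1, 1, 1, 0, 1, 0, 1, 1]
Reconstruct: [1, 2, 3, 5, 7, 8]


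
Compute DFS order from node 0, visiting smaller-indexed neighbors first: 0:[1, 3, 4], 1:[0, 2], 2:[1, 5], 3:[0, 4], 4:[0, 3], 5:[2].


DFS stack-based: start with [0]
Visit order: [0, 1, 2, 5, 3, 4]


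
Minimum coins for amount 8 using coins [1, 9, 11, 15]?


dp[0]=0; dp[i]=1+min(dp[i-c] for c in coins)
...dp[3]=3, dp[4]=4, dp[5]=5, dp[6]=6, dp[7]=7, dp[8]=8
Minimum coins for 8 = 8


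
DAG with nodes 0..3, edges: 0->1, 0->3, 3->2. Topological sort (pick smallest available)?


Kahn's algorithm, process smallest node first
Order: [0, 1, 3, 2]


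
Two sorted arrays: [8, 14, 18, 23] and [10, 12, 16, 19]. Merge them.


Compare heads, take smaller each step.
Merged: [8, 10, 12, 14, 16, 18, 19, 23]


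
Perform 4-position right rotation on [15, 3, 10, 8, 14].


Right rotate by 4: [3, 10, 8, 14, 15]


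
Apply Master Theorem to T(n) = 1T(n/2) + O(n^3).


a=1, b=2, c=3. log_2(1)=0 < c=3. Case 3: O(n^c) = O(n^3)
Complexity: O(n^3)


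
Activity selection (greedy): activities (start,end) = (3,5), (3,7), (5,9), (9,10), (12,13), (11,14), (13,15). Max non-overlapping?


Greedy: pick earliest-ending, then skip overlaps.
Selected (5 activities): [(3, 5), (5, 9), (9, 10), (12, 13), (13, 15)]


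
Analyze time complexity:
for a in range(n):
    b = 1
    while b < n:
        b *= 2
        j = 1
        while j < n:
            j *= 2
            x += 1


Per nesting level: O(n) * O(log n) * O(log n) = O(n (log n)^2)
Complexity: O(n (log n)^2)


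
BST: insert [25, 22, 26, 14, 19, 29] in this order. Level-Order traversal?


Root = 25; build tree by BST insertion.
Level-Order traversal: [25, 22, 26, 14, 29, 19]


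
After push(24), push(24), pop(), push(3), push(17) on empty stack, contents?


push(24) -> [24]
push(24) -> [24, 24]
pop() returns 24 -> [24]
push(3) -> [24, 3]
push(17) -> [24, 3, 17]
Final stack (bottom to top): [24, 3, 17]


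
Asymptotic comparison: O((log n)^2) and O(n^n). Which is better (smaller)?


polylogarithmic grows slower than n^n
O((log n)^2) is asymptotically smaller; O(n^n) grows faster


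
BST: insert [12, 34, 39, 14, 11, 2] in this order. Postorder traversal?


Root = 12; build tree by BST insertion.
Postorder traversal: [2, 11, 14, 39, 34, 12]


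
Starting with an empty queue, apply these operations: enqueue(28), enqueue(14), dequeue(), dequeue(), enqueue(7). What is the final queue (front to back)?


enqueue(28) -> [28]
enqueue(14) -> [28, 14]
dequeue() returns 28 -> [14]
dequeue() returns 14 -> []
enqueue(7) -> [7]
Final queue (front to back): [7]


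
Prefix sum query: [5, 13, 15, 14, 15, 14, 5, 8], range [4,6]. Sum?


Prefix sums: [0, 5, 18, 33, 47, 62, 76, 81, 89]
Sum[4..6] = prefix[7] - prefix[4] = 81 - 47 = 34


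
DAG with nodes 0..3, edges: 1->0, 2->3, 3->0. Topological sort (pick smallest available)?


Kahn's algorithm, process smallest node first
Order: [1, 2, 3, 0]


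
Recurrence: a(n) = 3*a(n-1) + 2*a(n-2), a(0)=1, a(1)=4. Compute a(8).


Build bottom-up:
...a(6)=2258, a(7)=8042, a(8)=3*8042+2*2258=28642


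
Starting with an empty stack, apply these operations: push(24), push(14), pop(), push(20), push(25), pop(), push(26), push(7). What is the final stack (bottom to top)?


push(24) -> [24]
push(14) -> [24, 14]
pop() returns 14 -> [24]
push(20) -> [24, 20]
push(25) -> [24, 20, 25]
pop() returns 25 -> [24, 20]
push(26) -> [24, 20, 26]
push(7) -> [24, 20, 26, 7]
Final stack (bottom to top): [24, 20, 26, 7]


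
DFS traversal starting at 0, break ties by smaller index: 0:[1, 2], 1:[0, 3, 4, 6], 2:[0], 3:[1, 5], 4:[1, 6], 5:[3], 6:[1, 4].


DFS stack-based: start with [0]
Visit order: [0, 1, 3, 5, 4, 6, 2]


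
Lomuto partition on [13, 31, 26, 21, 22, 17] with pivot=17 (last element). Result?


Elements <= 17 go left of pivot.
Result: [13, 17, 26, 21, 22, 31], pivot at index 1


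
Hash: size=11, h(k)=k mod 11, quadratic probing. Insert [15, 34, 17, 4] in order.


Insertions: 15->slot 4; 34->slot 1; 17->slot 6; 4->slot 5
Table: [None, 34, None, None, 15, 4, 17, None, None, None, None]


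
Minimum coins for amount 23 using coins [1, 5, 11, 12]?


dp[0]=0; dp[i]=1+min(dp[i-c] for c in coins)
...dp[18]=3, dp[19]=4, dp[20]=4, dp[21]=3, dp[22]=2, dp[23]=2
Minimum coins for 23 = 2


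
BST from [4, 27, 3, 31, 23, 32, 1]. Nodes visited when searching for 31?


BST root = 4
Search for 31: compare at each node
Path: [4, 27, 31]


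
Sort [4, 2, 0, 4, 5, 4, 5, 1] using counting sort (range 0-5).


Count array: [1, 1, 1, 0, 3, 2]
Reconstruct: [0, 1, 2, 4, 4, 4, 5, 5]


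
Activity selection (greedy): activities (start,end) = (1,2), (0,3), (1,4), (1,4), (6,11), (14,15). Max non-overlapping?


Greedy: pick earliest-ending, then skip overlaps.
Selected (3 activities): [(1, 2), (6, 11), (14, 15)]


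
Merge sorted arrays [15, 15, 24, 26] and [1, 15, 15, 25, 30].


Compare heads, take smaller each step.
Merged: [1, 15, 15, 15, 15, 24, 25, 26, 30]


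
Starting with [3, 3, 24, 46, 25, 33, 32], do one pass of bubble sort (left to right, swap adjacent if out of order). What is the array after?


After one pass: [3, 3, 24, 25, 33, 32, 46]


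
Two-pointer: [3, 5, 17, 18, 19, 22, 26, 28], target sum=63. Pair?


Two pointers: lo=0, hi=7
No pair sums to 63


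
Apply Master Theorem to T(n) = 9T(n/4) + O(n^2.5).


a=9, b=4, c=2.5. log_4(9)=1.585 < c=2.5. Case 3: O(n^c) = O(n^2.500)
Complexity: O(n^2.500)


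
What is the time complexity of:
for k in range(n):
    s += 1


Per nesting level: O(n) = O(n)
Complexity: O(n)


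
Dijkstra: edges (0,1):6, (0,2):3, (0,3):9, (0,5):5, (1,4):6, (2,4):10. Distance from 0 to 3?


Dijkstra from 0:
Distances: {0: 0, 1: 6, 2: 3, 3: 9, 4: 12, 5: 5}
Shortest distance to 3 = 9, path = [0, 3]


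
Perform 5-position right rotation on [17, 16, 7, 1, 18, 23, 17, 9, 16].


Right rotate by 5: [18, 23, 17, 9, 16, 17, 16, 7, 1]


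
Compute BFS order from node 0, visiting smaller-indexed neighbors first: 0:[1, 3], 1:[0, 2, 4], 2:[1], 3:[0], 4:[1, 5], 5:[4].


BFS queue: start with [0]
Visit order: [0, 1, 3, 2, 4, 5]


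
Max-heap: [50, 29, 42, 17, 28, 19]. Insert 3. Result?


Append 3: [50, 29, 42, 17, 28, 19, 3]
Bubble up: no swaps needed
Result: [50, 29, 42, 17, 28, 19, 3]


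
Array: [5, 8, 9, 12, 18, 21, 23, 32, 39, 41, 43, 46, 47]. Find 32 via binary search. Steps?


Search for 32:
[0,12] mid=6 arr[6]=23
[7,12] mid=9 arr[9]=41
[7,8] mid=7 arr[7]=32
Total: 3 comparisons


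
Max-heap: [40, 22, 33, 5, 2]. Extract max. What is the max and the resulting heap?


Max = 40
Replace root with last, heapify down
Resulting heap: [33, 22, 2, 5]


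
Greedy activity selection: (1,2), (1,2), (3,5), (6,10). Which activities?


Greedy: pick earliest-ending, then skip overlaps.
Selected (3 activities): [(1, 2), (3, 5), (6, 10)]


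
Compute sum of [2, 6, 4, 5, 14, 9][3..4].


Prefix sums: [0, 2, 8, 12, 17, 31, 40]
Sum[3..4] = prefix[5] - prefix[3] = 31 - 12 = 19


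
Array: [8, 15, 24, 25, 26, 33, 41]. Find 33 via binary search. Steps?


Search for 33:
[0,6] mid=3 arr[3]=25
[4,6] mid=5 arr[5]=33
Total: 2 comparisons


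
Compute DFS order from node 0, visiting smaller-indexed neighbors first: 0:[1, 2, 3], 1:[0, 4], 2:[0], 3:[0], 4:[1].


DFS stack-based: start with [0]
Visit order: [0, 1, 4, 2, 3]


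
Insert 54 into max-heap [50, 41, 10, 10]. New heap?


Append 54: [50, 41, 10, 10, 54]
Bubble up: swap idx 4(54) with idx 1(41); swap idx 1(54) with idx 0(50)
Result: [54, 50, 10, 10, 41]


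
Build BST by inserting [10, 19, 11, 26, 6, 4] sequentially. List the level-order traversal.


Root = 10; build tree by BST insertion.
Level-Order traversal: [10, 6, 19, 4, 11, 26]


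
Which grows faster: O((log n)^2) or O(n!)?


polylogarithmic grows slower than factorial
O((log n)^2) is asymptotically smaller; O(n!) grows faster


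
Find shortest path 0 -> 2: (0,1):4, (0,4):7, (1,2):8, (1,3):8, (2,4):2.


Dijkstra from 0:
Distances: {0: 0, 1: 4, 2: 9, 3: 12, 4: 7}
Shortest distance to 2 = 9, path = [0, 4, 2]


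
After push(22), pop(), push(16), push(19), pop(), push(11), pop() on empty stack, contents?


push(22) -> [22]
pop() returns 22 -> []
push(16) -> [16]
push(19) -> [16, 19]
pop() returns 19 -> [16]
push(11) -> [16, 11]
pop() returns 11 -> [16]
Final stack (bottom to top): [16]


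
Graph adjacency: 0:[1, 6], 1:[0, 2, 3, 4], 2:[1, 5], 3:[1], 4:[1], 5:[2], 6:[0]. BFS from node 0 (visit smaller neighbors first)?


BFS queue: start with [0]
Visit order: [0, 1, 6, 2, 3, 4, 5]


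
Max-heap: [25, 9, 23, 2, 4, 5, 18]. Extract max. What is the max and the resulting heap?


Max = 25
Replace root with last, heapify down
Resulting heap: [23, 9, 18, 2, 4, 5]


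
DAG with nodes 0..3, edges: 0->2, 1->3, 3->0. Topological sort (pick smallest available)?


Kahn's algorithm, process smallest node first
Order: [1, 3, 0, 2]


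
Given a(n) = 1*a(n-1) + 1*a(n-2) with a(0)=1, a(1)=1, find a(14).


Build bottom-up:
...a(12)=233, a(13)=377, a(14)=1*377+1*233=610


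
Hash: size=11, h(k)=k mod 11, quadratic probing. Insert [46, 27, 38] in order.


Insertions: 46->slot 2; 27->slot 5; 38->slot 6
Table: [None, None, 46, None, None, 27, 38, None, None, None, None]


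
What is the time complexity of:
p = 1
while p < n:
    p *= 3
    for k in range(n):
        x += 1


Per nesting level: O(log n) * O(n) = O(n log n)
Complexity: O(n log n)


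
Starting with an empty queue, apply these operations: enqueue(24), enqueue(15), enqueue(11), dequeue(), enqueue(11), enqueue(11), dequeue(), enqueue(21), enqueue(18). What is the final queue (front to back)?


enqueue(24) -> [24]
enqueue(15) -> [24, 15]
enqueue(11) -> [24, 15, 11]
dequeue() returns 24 -> [15, 11]
enqueue(11) -> [15, 11, 11]
enqueue(11) -> [15, 11, 11, 11]
dequeue() returns 15 -> [11, 11, 11]
enqueue(21) -> [11, 11, 11, 21]
enqueue(18) -> [11, 11, 11, 21, 18]
Final queue (front to back): [11, 11, 11, 21, 18]


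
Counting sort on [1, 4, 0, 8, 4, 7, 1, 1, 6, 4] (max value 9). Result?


Count array: [1, 3, 0, 0, 3, 0, 1, 1, 1, 0]
Reconstruct: [0, 1, 1, 1, 4, 4, 4, 6, 7, 8]


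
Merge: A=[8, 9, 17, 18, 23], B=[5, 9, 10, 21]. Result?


Compare heads, take smaller each step.
Merged: [5, 8, 9, 9, 10, 17, 18, 21, 23]


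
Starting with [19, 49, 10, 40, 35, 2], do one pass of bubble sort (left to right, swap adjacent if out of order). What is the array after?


After one pass: [19, 10, 40, 35, 2, 49]


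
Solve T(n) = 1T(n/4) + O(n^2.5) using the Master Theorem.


a=1, b=4, c=2.5. log_4(1)=0 < c=2.5. Case 3: O(n^c) = O(n^2.500)
Complexity: O(n^2.500)


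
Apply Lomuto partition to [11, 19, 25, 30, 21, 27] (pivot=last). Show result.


Elements <= 27 go left of pivot.
Result: [11, 19, 25, 21, 27, 30], pivot at index 4


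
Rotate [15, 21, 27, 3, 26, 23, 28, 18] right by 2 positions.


Right rotate by 2: [28, 18, 15, 21, 27, 3, 26, 23]


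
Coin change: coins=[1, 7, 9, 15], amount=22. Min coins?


dp[0]=0; dp[i]=1+min(dp[i-c] for c in coins)
...dp[17]=3, dp[18]=2, dp[19]=3, dp[20]=4, dp[21]=3, dp[22]=2
Minimum coins for 22 = 2


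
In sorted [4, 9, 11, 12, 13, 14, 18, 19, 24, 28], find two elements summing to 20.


Two pointers: lo=0, hi=9
Found pair: (9, 11) summing to 20


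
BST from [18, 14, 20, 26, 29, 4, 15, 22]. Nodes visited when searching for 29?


BST root = 18
Search for 29: compare at each node
Path: [18, 20, 26, 29]


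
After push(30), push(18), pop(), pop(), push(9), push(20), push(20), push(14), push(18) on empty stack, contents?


push(30) -> [30]
push(18) -> [30, 18]
pop() returns 18 -> [30]
pop() returns 30 -> []
push(9) -> [9]
push(20) -> [9, 20]
push(20) -> [9, 20, 20]
push(14) -> [9, 20, 20, 14]
push(18) -> [9, 20, 20, 14, 18]
Final stack (bottom to top): [9, 20, 20, 14, 18]


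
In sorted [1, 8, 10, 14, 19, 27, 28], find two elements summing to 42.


Two pointers: lo=0, hi=6
Found pair: (14, 28) summing to 42


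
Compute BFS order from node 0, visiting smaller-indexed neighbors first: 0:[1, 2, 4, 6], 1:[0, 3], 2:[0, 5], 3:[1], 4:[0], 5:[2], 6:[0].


BFS queue: start with [0]
Visit order: [0, 1, 2, 4, 6, 3, 5]


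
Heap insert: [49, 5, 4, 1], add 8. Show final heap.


Append 8: [49, 5, 4, 1, 8]
Bubble up: swap idx 4(8) with idx 1(5)
Result: [49, 8, 4, 1, 5]


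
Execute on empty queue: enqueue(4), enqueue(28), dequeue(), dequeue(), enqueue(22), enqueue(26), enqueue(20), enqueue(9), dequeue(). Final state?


enqueue(4) -> [4]
enqueue(28) -> [4, 28]
dequeue() returns 4 -> [28]
dequeue() returns 28 -> []
enqueue(22) -> [22]
enqueue(26) -> [22, 26]
enqueue(20) -> [22, 26, 20]
enqueue(9) -> [22, 26, 20, 9]
dequeue() returns 22 -> [26, 20, 9]
Final queue (front to back): [26, 20, 9]


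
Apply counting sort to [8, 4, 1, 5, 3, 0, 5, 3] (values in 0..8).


Count array: [1, 1, 0, 2, 1, 2, 0, 0, 1]
Reconstruct: [0, 1, 3, 3, 4, 5, 5, 8]


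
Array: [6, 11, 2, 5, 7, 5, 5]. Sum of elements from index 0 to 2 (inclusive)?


Prefix sums: [0, 6, 17, 19, 24, 31, 36, 41]
Sum[0..2] = prefix[3] - prefix[0] = 19 - 0 = 19


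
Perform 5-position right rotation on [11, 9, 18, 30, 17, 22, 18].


Right rotate by 5: [18, 30, 17, 22, 18, 11, 9]
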